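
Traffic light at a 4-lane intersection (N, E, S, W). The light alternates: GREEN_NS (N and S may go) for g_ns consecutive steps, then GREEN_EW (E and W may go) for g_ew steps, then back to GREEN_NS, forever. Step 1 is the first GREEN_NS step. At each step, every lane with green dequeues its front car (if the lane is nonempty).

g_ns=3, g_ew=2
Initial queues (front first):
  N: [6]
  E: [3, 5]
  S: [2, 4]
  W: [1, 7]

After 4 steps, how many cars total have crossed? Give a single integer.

Step 1 [NS]: N:car6-GO,E:wait,S:car2-GO,W:wait | queues: N=0 E=2 S=1 W=2
Step 2 [NS]: N:empty,E:wait,S:car4-GO,W:wait | queues: N=0 E=2 S=0 W=2
Step 3 [NS]: N:empty,E:wait,S:empty,W:wait | queues: N=0 E=2 S=0 W=2
Step 4 [EW]: N:wait,E:car3-GO,S:wait,W:car1-GO | queues: N=0 E=1 S=0 W=1
Cars crossed by step 4: 5

Answer: 5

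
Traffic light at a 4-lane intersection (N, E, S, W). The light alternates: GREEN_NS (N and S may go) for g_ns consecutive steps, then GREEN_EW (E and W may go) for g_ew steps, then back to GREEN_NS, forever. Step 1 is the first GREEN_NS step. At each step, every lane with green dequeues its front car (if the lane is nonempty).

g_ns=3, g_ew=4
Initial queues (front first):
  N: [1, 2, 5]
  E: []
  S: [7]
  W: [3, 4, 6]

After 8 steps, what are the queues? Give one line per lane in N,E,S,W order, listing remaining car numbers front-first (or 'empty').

Step 1 [NS]: N:car1-GO,E:wait,S:car7-GO,W:wait | queues: N=2 E=0 S=0 W=3
Step 2 [NS]: N:car2-GO,E:wait,S:empty,W:wait | queues: N=1 E=0 S=0 W=3
Step 3 [NS]: N:car5-GO,E:wait,S:empty,W:wait | queues: N=0 E=0 S=0 W=3
Step 4 [EW]: N:wait,E:empty,S:wait,W:car3-GO | queues: N=0 E=0 S=0 W=2
Step 5 [EW]: N:wait,E:empty,S:wait,W:car4-GO | queues: N=0 E=0 S=0 W=1
Step 6 [EW]: N:wait,E:empty,S:wait,W:car6-GO | queues: N=0 E=0 S=0 W=0

N: empty
E: empty
S: empty
W: empty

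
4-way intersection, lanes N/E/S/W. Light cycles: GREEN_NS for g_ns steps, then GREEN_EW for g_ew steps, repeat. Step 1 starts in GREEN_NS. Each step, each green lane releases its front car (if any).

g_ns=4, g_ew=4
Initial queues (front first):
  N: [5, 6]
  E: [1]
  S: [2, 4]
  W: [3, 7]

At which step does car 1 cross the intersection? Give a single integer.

Step 1 [NS]: N:car5-GO,E:wait,S:car2-GO,W:wait | queues: N=1 E=1 S=1 W=2
Step 2 [NS]: N:car6-GO,E:wait,S:car4-GO,W:wait | queues: N=0 E=1 S=0 W=2
Step 3 [NS]: N:empty,E:wait,S:empty,W:wait | queues: N=0 E=1 S=0 W=2
Step 4 [NS]: N:empty,E:wait,S:empty,W:wait | queues: N=0 E=1 S=0 W=2
Step 5 [EW]: N:wait,E:car1-GO,S:wait,W:car3-GO | queues: N=0 E=0 S=0 W=1
Step 6 [EW]: N:wait,E:empty,S:wait,W:car7-GO | queues: N=0 E=0 S=0 W=0
Car 1 crosses at step 5

5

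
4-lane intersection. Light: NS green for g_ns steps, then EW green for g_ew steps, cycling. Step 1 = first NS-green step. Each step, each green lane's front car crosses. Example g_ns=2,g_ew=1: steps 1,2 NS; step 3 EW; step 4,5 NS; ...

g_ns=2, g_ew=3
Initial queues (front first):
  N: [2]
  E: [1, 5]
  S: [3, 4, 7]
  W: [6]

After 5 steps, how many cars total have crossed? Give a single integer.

Answer: 6

Derivation:
Step 1 [NS]: N:car2-GO,E:wait,S:car3-GO,W:wait | queues: N=0 E=2 S=2 W=1
Step 2 [NS]: N:empty,E:wait,S:car4-GO,W:wait | queues: N=0 E=2 S=1 W=1
Step 3 [EW]: N:wait,E:car1-GO,S:wait,W:car6-GO | queues: N=0 E=1 S=1 W=0
Step 4 [EW]: N:wait,E:car5-GO,S:wait,W:empty | queues: N=0 E=0 S=1 W=0
Step 5 [EW]: N:wait,E:empty,S:wait,W:empty | queues: N=0 E=0 S=1 W=0
Cars crossed by step 5: 6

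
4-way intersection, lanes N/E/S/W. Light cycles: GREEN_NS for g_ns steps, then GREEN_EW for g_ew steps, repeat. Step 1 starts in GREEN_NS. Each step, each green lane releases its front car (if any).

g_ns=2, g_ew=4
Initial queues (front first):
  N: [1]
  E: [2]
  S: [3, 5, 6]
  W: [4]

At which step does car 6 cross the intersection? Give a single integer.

Step 1 [NS]: N:car1-GO,E:wait,S:car3-GO,W:wait | queues: N=0 E=1 S=2 W=1
Step 2 [NS]: N:empty,E:wait,S:car5-GO,W:wait | queues: N=0 E=1 S=1 W=1
Step 3 [EW]: N:wait,E:car2-GO,S:wait,W:car4-GO | queues: N=0 E=0 S=1 W=0
Step 4 [EW]: N:wait,E:empty,S:wait,W:empty | queues: N=0 E=0 S=1 W=0
Step 5 [EW]: N:wait,E:empty,S:wait,W:empty | queues: N=0 E=0 S=1 W=0
Step 6 [EW]: N:wait,E:empty,S:wait,W:empty | queues: N=0 E=0 S=1 W=0
Step 7 [NS]: N:empty,E:wait,S:car6-GO,W:wait | queues: N=0 E=0 S=0 W=0
Car 6 crosses at step 7

7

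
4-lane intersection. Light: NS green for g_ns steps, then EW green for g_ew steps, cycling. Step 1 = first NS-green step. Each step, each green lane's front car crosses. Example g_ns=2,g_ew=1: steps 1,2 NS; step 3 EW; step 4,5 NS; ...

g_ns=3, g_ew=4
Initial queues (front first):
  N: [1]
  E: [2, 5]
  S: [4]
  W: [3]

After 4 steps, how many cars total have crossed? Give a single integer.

Answer: 4

Derivation:
Step 1 [NS]: N:car1-GO,E:wait,S:car4-GO,W:wait | queues: N=0 E=2 S=0 W=1
Step 2 [NS]: N:empty,E:wait,S:empty,W:wait | queues: N=0 E=2 S=0 W=1
Step 3 [NS]: N:empty,E:wait,S:empty,W:wait | queues: N=0 E=2 S=0 W=1
Step 4 [EW]: N:wait,E:car2-GO,S:wait,W:car3-GO | queues: N=0 E=1 S=0 W=0
Cars crossed by step 4: 4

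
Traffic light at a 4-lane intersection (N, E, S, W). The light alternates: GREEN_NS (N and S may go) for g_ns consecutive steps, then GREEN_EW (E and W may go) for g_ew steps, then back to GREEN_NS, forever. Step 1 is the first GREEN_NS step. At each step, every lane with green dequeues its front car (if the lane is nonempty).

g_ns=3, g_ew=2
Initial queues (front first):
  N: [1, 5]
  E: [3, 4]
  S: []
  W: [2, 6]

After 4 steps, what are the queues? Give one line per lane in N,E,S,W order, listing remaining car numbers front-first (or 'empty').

Step 1 [NS]: N:car1-GO,E:wait,S:empty,W:wait | queues: N=1 E=2 S=0 W=2
Step 2 [NS]: N:car5-GO,E:wait,S:empty,W:wait | queues: N=0 E=2 S=0 W=2
Step 3 [NS]: N:empty,E:wait,S:empty,W:wait | queues: N=0 E=2 S=0 W=2
Step 4 [EW]: N:wait,E:car3-GO,S:wait,W:car2-GO | queues: N=0 E=1 S=0 W=1

N: empty
E: 4
S: empty
W: 6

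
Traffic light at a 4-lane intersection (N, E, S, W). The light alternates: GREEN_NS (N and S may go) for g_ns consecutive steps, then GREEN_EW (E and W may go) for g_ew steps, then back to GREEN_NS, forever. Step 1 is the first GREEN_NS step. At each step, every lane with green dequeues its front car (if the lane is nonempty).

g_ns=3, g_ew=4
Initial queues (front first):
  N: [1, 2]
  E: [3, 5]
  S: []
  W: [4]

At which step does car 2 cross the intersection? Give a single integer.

Step 1 [NS]: N:car1-GO,E:wait,S:empty,W:wait | queues: N=1 E=2 S=0 W=1
Step 2 [NS]: N:car2-GO,E:wait,S:empty,W:wait | queues: N=0 E=2 S=0 W=1
Step 3 [NS]: N:empty,E:wait,S:empty,W:wait | queues: N=0 E=2 S=0 W=1
Step 4 [EW]: N:wait,E:car3-GO,S:wait,W:car4-GO | queues: N=0 E=1 S=0 W=0
Step 5 [EW]: N:wait,E:car5-GO,S:wait,W:empty | queues: N=0 E=0 S=0 W=0
Car 2 crosses at step 2

2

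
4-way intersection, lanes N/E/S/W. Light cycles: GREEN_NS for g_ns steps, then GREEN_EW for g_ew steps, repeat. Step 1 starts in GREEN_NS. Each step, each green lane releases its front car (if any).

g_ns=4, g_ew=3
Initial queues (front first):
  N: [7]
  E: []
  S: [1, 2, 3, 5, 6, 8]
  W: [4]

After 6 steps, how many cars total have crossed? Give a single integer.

Step 1 [NS]: N:car7-GO,E:wait,S:car1-GO,W:wait | queues: N=0 E=0 S=5 W=1
Step 2 [NS]: N:empty,E:wait,S:car2-GO,W:wait | queues: N=0 E=0 S=4 W=1
Step 3 [NS]: N:empty,E:wait,S:car3-GO,W:wait | queues: N=0 E=0 S=3 W=1
Step 4 [NS]: N:empty,E:wait,S:car5-GO,W:wait | queues: N=0 E=0 S=2 W=1
Step 5 [EW]: N:wait,E:empty,S:wait,W:car4-GO | queues: N=0 E=0 S=2 W=0
Step 6 [EW]: N:wait,E:empty,S:wait,W:empty | queues: N=0 E=0 S=2 W=0
Cars crossed by step 6: 6

Answer: 6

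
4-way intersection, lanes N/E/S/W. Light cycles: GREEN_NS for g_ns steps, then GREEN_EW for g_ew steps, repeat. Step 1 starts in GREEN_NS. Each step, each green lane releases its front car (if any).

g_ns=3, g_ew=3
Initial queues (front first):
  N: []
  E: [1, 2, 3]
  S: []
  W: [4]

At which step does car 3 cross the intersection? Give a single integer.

Step 1 [NS]: N:empty,E:wait,S:empty,W:wait | queues: N=0 E=3 S=0 W=1
Step 2 [NS]: N:empty,E:wait,S:empty,W:wait | queues: N=0 E=3 S=0 W=1
Step 3 [NS]: N:empty,E:wait,S:empty,W:wait | queues: N=0 E=3 S=0 W=1
Step 4 [EW]: N:wait,E:car1-GO,S:wait,W:car4-GO | queues: N=0 E=2 S=0 W=0
Step 5 [EW]: N:wait,E:car2-GO,S:wait,W:empty | queues: N=0 E=1 S=0 W=0
Step 6 [EW]: N:wait,E:car3-GO,S:wait,W:empty | queues: N=0 E=0 S=0 W=0
Car 3 crosses at step 6

6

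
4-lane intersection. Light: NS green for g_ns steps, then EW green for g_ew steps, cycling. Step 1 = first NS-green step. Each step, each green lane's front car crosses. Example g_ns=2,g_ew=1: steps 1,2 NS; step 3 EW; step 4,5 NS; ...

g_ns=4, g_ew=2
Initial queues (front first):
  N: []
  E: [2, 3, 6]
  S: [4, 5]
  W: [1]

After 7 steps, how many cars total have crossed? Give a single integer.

Answer: 5

Derivation:
Step 1 [NS]: N:empty,E:wait,S:car4-GO,W:wait | queues: N=0 E=3 S=1 W=1
Step 2 [NS]: N:empty,E:wait,S:car5-GO,W:wait | queues: N=0 E=3 S=0 W=1
Step 3 [NS]: N:empty,E:wait,S:empty,W:wait | queues: N=0 E=3 S=0 W=1
Step 4 [NS]: N:empty,E:wait,S:empty,W:wait | queues: N=0 E=3 S=0 W=1
Step 5 [EW]: N:wait,E:car2-GO,S:wait,W:car1-GO | queues: N=0 E=2 S=0 W=0
Step 6 [EW]: N:wait,E:car3-GO,S:wait,W:empty | queues: N=0 E=1 S=0 W=0
Step 7 [NS]: N:empty,E:wait,S:empty,W:wait | queues: N=0 E=1 S=0 W=0
Cars crossed by step 7: 5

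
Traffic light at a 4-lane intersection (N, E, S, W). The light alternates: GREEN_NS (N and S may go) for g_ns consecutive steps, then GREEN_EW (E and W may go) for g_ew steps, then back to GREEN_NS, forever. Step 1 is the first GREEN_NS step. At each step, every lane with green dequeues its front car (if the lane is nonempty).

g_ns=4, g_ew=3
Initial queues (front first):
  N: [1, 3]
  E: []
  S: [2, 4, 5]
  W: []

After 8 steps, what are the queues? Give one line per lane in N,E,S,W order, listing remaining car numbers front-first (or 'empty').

Step 1 [NS]: N:car1-GO,E:wait,S:car2-GO,W:wait | queues: N=1 E=0 S=2 W=0
Step 2 [NS]: N:car3-GO,E:wait,S:car4-GO,W:wait | queues: N=0 E=0 S=1 W=0
Step 3 [NS]: N:empty,E:wait,S:car5-GO,W:wait | queues: N=0 E=0 S=0 W=0

N: empty
E: empty
S: empty
W: empty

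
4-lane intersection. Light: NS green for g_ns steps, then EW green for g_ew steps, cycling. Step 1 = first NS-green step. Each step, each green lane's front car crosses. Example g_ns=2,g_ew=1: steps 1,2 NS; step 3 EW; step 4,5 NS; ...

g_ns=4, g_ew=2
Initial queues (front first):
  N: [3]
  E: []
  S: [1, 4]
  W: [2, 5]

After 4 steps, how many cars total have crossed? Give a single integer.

Answer: 3

Derivation:
Step 1 [NS]: N:car3-GO,E:wait,S:car1-GO,W:wait | queues: N=0 E=0 S=1 W=2
Step 2 [NS]: N:empty,E:wait,S:car4-GO,W:wait | queues: N=0 E=0 S=0 W=2
Step 3 [NS]: N:empty,E:wait,S:empty,W:wait | queues: N=0 E=0 S=0 W=2
Step 4 [NS]: N:empty,E:wait,S:empty,W:wait | queues: N=0 E=0 S=0 W=2
Cars crossed by step 4: 3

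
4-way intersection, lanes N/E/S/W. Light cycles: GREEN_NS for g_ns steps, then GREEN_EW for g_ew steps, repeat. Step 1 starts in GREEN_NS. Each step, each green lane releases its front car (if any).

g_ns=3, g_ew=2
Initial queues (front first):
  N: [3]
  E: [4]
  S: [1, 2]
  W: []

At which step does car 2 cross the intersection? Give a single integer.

Step 1 [NS]: N:car3-GO,E:wait,S:car1-GO,W:wait | queues: N=0 E=1 S=1 W=0
Step 2 [NS]: N:empty,E:wait,S:car2-GO,W:wait | queues: N=0 E=1 S=0 W=0
Step 3 [NS]: N:empty,E:wait,S:empty,W:wait | queues: N=0 E=1 S=0 W=0
Step 4 [EW]: N:wait,E:car4-GO,S:wait,W:empty | queues: N=0 E=0 S=0 W=0
Car 2 crosses at step 2

2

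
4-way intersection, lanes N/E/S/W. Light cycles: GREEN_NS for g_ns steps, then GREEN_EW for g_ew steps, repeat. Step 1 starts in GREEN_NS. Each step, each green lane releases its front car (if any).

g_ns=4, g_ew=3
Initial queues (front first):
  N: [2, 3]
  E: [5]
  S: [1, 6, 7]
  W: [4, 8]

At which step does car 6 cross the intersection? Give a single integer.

Step 1 [NS]: N:car2-GO,E:wait,S:car1-GO,W:wait | queues: N=1 E=1 S=2 W=2
Step 2 [NS]: N:car3-GO,E:wait,S:car6-GO,W:wait | queues: N=0 E=1 S=1 W=2
Step 3 [NS]: N:empty,E:wait,S:car7-GO,W:wait | queues: N=0 E=1 S=0 W=2
Step 4 [NS]: N:empty,E:wait,S:empty,W:wait | queues: N=0 E=1 S=0 W=2
Step 5 [EW]: N:wait,E:car5-GO,S:wait,W:car4-GO | queues: N=0 E=0 S=0 W=1
Step 6 [EW]: N:wait,E:empty,S:wait,W:car8-GO | queues: N=0 E=0 S=0 W=0
Car 6 crosses at step 2

2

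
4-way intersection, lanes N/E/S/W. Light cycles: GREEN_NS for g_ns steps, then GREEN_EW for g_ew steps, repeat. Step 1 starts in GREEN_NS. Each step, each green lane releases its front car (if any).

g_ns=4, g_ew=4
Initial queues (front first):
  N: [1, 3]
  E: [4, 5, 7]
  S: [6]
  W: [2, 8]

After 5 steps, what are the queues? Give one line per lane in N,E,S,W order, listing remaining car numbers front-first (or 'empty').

Step 1 [NS]: N:car1-GO,E:wait,S:car6-GO,W:wait | queues: N=1 E=3 S=0 W=2
Step 2 [NS]: N:car3-GO,E:wait,S:empty,W:wait | queues: N=0 E=3 S=0 W=2
Step 3 [NS]: N:empty,E:wait,S:empty,W:wait | queues: N=0 E=3 S=0 W=2
Step 4 [NS]: N:empty,E:wait,S:empty,W:wait | queues: N=0 E=3 S=0 W=2
Step 5 [EW]: N:wait,E:car4-GO,S:wait,W:car2-GO | queues: N=0 E=2 S=0 W=1

N: empty
E: 5 7
S: empty
W: 8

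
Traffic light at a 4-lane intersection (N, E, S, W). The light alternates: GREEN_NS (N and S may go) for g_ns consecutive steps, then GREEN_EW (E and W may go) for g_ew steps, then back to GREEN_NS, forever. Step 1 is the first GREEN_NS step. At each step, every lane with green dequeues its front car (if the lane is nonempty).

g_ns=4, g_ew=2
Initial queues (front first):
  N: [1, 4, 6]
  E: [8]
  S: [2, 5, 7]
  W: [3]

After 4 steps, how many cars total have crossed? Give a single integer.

Answer: 6

Derivation:
Step 1 [NS]: N:car1-GO,E:wait,S:car2-GO,W:wait | queues: N=2 E=1 S=2 W=1
Step 2 [NS]: N:car4-GO,E:wait,S:car5-GO,W:wait | queues: N=1 E=1 S=1 W=1
Step 3 [NS]: N:car6-GO,E:wait,S:car7-GO,W:wait | queues: N=0 E=1 S=0 W=1
Step 4 [NS]: N:empty,E:wait,S:empty,W:wait | queues: N=0 E=1 S=0 W=1
Cars crossed by step 4: 6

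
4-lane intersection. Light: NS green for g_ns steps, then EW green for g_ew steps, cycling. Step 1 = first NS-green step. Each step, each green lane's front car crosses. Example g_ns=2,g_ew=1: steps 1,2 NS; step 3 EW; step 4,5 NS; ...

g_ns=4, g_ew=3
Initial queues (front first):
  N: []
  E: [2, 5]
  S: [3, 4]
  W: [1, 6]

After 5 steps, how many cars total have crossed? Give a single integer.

Step 1 [NS]: N:empty,E:wait,S:car3-GO,W:wait | queues: N=0 E=2 S=1 W=2
Step 2 [NS]: N:empty,E:wait,S:car4-GO,W:wait | queues: N=0 E=2 S=0 W=2
Step 3 [NS]: N:empty,E:wait,S:empty,W:wait | queues: N=0 E=2 S=0 W=2
Step 4 [NS]: N:empty,E:wait,S:empty,W:wait | queues: N=0 E=2 S=0 W=2
Step 5 [EW]: N:wait,E:car2-GO,S:wait,W:car1-GO | queues: N=0 E=1 S=0 W=1
Cars crossed by step 5: 4

Answer: 4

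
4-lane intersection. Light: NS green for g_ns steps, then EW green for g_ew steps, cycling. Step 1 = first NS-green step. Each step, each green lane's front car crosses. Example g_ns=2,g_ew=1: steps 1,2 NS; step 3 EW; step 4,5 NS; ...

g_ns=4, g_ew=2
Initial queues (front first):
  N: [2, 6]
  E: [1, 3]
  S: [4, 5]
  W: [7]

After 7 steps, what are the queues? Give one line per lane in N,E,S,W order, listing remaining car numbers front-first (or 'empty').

Step 1 [NS]: N:car2-GO,E:wait,S:car4-GO,W:wait | queues: N=1 E=2 S=1 W=1
Step 2 [NS]: N:car6-GO,E:wait,S:car5-GO,W:wait | queues: N=0 E=2 S=0 W=1
Step 3 [NS]: N:empty,E:wait,S:empty,W:wait | queues: N=0 E=2 S=0 W=1
Step 4 [NS]: N:empty,E:wait,S:empty,W:wait | queues: N=0 E=2 S=0 W=1
Step 5 [EW]: N:wait,E:car1-GO,S:wait,W:car7-GO | queues: N=0 E=1 S=0 W=0
Step 6 [EW]: N:wait,E:car3-GO,S:wait,W:empty | queues: N=0 E=0 S=0 W=0

N: empty
E: empty
S: empty
W: empty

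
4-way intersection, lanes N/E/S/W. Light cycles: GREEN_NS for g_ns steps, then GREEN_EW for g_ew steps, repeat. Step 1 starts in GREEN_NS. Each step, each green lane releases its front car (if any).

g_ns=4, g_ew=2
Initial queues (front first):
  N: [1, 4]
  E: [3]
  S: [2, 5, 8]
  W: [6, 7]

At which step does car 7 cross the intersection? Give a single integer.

Step 1 [NS]: N:car1-GO,E:wait,S:car2-GO,W:wait | queues: N=1 E=1 S=2 W=2
Step 2 [NS]: N:car4-GO,E:wait,S:car5-GO,W:wait | queues: N=0 E=1 S=1 W=2
Step 3 [NS]: N:empty,E:wait,S:car8-GO,W:wait | queues: N=0 E=1 S=0 W=2
Step 4 [NS]: N:empty,E:wait,S:empty,W:wait | queues: N=0 E=1 S=0 W=2
Step 5 [EW]: N:wait,E:car3-GO,S:wait,W:car6-GO | queues: N=0 E=0 S=0 W=1
Step 6 [EW]: N:wait,E:empty,S:wait,W:car7-GO | queues: N=0 E=0 S=0 W=0
Car 7 crosses at step 6

6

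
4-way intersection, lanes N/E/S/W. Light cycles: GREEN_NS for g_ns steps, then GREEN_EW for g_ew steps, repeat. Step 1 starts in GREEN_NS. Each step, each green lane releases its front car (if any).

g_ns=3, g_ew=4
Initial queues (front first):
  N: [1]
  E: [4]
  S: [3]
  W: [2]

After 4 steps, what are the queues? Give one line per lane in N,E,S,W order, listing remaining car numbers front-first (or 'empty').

Step 1 [NS]: N:car1-GO,E:wait,S:car3-GO,W:wait | queues: N=0 E=1 S=0 W=1
Step 2 [NS]: N:empty,E:wait,S:empty,W:wait | queues: N=0 E=1 S=0 W=1
Step 3 [NS]: N:empty,E:wait,S:empty,W:wait | queues: N=0 E=1 S=0 W=1
Step 4 [EW]: N:wait,E:car4-GO,S:wait,W:car2-GO | queues: N=0 E=0 S=0 W=0

N: empty
E: empty
S: empty
W: empty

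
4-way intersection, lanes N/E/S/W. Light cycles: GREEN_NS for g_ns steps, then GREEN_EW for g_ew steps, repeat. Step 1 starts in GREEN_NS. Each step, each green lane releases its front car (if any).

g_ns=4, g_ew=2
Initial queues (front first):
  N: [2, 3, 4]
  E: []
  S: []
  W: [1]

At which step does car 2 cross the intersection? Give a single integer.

Step 1 [NS]: N:car2-GO,E:wait,S:empty,W:wait | queues: N=2 E=0 S=0 W=1
Step 2 [NS]: N:car3-GO,E:wait,S:empty,W:wait | queues: N=1 E=0 S=0 W=1
Step 3 [NS]: N:car4-GO,E:wait,S:empty,W:wait | queues: N=0 E=0 S=0 W=1
Step 4 [NS]: N:empty,E:wait,S:empty,W:wait | queues: N=0 E=0 S=0 W=1
Step 5 [EW]: N:wait,E:empty,S:wait,W:car1-GO | queues: N=0 E=0 S=0 W=0
Car 2 crosses at step 1

1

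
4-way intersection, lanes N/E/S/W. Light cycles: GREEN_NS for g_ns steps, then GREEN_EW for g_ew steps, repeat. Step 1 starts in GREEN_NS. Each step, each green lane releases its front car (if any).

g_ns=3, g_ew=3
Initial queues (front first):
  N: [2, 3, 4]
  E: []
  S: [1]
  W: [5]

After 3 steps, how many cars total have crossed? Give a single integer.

Answer: 4

Derivation:
Step 1 [NS]: N:car2-GO,E:wait,S:car1-GO,W:wait | queues: N=2 E=0 S=0 W=1
Step 2 [NS]: N:car3-GO,E:wait,S:empty,W:wait | queues: N=1 E=0 S=0 W=1
Step 3 [NS]: N:car4-GO,E:wait,S:empty,W:wait | queues: N=0 E=0 S=0 W=1
Cars crossed by step 3: 4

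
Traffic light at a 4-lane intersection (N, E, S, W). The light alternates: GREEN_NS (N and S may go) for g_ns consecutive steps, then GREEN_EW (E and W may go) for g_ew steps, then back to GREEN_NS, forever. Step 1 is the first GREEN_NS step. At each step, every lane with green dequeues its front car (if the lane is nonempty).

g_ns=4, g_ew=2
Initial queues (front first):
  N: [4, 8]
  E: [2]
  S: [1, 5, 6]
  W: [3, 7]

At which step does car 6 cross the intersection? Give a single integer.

Step 1 [NS]: N:car4-GO,E:wait,S:car1-GO,W:wait | queues: N=1 E=1 S=2 W=2
Step 2 [NS]: N:car8-GO,E:wait,S:car5-GO,W:wait | queues: N=0 E=1 S=1 W=2
Step 3 [NS]: N:empty,E:wait,S:car6-GO,W:wait | queues: N=0 E=1 S=0 W=2
Step 4 [NS]: N:empty,E:wait,S:empty,W:wait | queues: N=0 E=1 S=0 W=2
Step 5 [EW]: N:wait,E:car2-GO,S:wait,W:car3-GO | queues: N=0 E=0 S=0 W=1
Step 6 [EW]: N:wait,E:empty,S:wait,W:car7-GO | queues: N=0 E=0 S=0 W=0
Car 6 crosses at step 3

3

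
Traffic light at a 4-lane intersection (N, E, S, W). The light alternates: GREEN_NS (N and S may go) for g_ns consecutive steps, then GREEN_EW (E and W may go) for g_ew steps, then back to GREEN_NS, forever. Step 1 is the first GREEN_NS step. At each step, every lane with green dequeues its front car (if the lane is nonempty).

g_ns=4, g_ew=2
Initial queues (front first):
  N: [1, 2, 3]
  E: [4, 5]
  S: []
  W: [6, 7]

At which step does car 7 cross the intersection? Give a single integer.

Step 1 [NS]: N:car1-GO,E:wait,S:empty,W:wait | queues: N=2 E=2 S=0 W=2
Step 2 [NS]: N:car2-GO,E:wait,S:empty,W:wait | queues: N=1 E=2 S=0 W=2
Step 3 [NS]: N:car3-GO,E:wait,S:empty,W:wait | queues: N=0 E=2 S=0 W=2
Step 4 [NS]: N:empty,E:wait,S:empty,W:wait | queues: N=0 E=2 S=0 W=2
Step 5 [EW]: N:wait,E:car4-GO,S:wait,W:car6-GO | queues: N=0 E=1 S=0 W=1
Step 6 [EW]: N:wait,E:car5-GO,S:wait,W:car7-GO | queues: N=0 E=0 S=0 W=0
Car 7 crosses at step 6

6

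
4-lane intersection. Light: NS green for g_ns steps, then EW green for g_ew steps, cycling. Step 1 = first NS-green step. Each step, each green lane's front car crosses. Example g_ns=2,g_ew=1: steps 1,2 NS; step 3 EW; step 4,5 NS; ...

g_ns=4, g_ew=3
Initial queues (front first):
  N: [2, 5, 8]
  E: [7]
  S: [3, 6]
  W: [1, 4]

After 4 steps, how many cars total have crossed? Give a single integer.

Answer: 5

Derivation:
Step 1 [NS]: N:car2-GO,E:wait,S:car3-GO,W:wait | queues: N=2 E=1 S=1 W=2
Step 2 [NS]: N:car5-GO,E:wait,S:car6-GO,W:wait | queues: N=1 E=1 S=0 W=2
Step 3 [NS]: N:car8-GO,E:wait,S:empty,W:wait | queues: N=0 E=1 S=0 W=2
Step 4 [NS]: N:empty,E:wait,S:empty,W:wait | queues: N=0 E=1 S=0 W=2
Cars crossed by step 4: 5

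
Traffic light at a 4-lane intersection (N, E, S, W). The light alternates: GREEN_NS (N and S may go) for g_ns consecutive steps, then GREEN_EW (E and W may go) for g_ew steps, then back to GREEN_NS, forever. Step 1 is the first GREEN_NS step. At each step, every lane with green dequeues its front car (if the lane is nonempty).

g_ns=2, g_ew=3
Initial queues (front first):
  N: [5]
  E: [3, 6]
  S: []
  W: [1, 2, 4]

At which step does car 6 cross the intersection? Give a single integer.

Step 1 [NS]: N:car5-GO,E:wait,S:empty,W:wait | queues: N=0 E=2 S=0 W=3
Step 2 [NS]: N:empty,E:wait,S:empty,W:wait | queues: N=0 E=2 S=0 W=3
Step 3 [EW]: N:wait,E:car3-GO,S:wait,W:car1-GO | queues: N=0 E=1 S=0 W=2
Step 4 [EW]: N:wait,E:car6-GO,S:wait,W:car2-GO | queues: N=0 E=0 S=0 W=1
Step 5 [EW]: N:wait,E:empty,S:wait,W:car4-GO | queues: N=0 E=0 S=0 W=0
Car 6 crosses at step 4

4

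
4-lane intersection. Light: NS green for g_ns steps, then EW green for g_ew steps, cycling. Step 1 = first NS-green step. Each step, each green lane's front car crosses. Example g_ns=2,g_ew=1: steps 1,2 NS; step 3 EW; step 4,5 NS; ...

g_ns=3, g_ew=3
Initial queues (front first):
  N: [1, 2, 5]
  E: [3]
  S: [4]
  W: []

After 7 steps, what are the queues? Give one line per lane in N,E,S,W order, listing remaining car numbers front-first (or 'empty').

Step 1 [NS]: N:car1-GO,E:wait,S:car4-GO,W:wait | queues: N=2 E=1 S=0 W=0
Step 2 [NS]: N:car2-GO,E:wait,S:empty,W:wait | queues: N=1 E=1 S=0 W=0
Step 3 [NS]: N:car5-GO,E:wait,S:empty,W:wait | queues: N=0 E=1 S=0 W=0
Step 4 [EW]: N:wait,E:car3-GO,S:wait,W:empty | queues: N=0 E=0 S=0 W=0

N: empty
E: empty
S: empty
W: empty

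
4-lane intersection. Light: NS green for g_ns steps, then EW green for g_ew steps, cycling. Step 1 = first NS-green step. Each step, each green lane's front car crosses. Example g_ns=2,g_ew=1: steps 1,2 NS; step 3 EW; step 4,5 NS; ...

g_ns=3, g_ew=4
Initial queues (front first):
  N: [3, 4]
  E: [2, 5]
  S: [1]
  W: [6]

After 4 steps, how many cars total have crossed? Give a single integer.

Answer: 5

Derivation:
Step 1 [NS]: N:car3-GO,E:wait,S:car1-GO,W:wait | queues: N=1 E=2 S=0 W=1
Step 2 [NS]: N:car4-GO,E:wait,S:empty,W:wait | queues: N=0 E=2 S=0 W=1
Step 3 [NS]: N:empty,E:wait,S:empty,W:wait | queues: N=0 E=2 S=0 W=1
Step 4 [EW]: N:wait,E:car2-GO,S:wait,W:car6-GO | queues: N=0 E=1 S=0 W=0
Cars crossed by step 4: 5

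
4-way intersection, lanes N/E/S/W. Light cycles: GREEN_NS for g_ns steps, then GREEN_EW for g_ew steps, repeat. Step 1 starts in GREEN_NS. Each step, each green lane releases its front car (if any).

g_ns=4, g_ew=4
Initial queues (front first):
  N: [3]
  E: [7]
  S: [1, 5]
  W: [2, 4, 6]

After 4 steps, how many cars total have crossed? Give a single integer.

Answer: 3

Derivation:
Step 1 [NS]: N:car3-GO,E:wait,S:car1-GO,W:wait | queues: N=0 E=1 S=1 W=3
Step 2 [NS]: N:empty,E:wait,S:car5-GO,W:wait | queues: N=0 E=1 S=0 W=3
Step 3 [NS]: N:empty,E:wait,S:empty,W:wait | queues: N=0 E=1 S=0 W=3
Step 4 [NS]: N:empty,E:wait,S:empty,W:wait | queues: N=0 E=1 S=0 W=3
Cars crossed by step 4: 3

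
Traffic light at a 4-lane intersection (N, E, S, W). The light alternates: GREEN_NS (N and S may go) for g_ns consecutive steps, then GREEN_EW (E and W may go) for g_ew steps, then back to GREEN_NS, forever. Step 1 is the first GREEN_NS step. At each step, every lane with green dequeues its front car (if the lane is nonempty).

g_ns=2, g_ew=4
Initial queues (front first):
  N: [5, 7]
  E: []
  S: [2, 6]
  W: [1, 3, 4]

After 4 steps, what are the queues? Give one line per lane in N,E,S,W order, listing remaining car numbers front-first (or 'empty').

Step 1 [NS]: N:car5-GO,E:wait,S:car2-GO,W:wait | queues: N=1 E=0 S=1 W=3
Step 2 [NS]: N:car7-GO,E:wait,S:car6-GO,W:wait | queues: N=0 E=0 S=0 W=3
Step 3 [EW]: N:wait,E:empty,S:wait,W:car1-GO | queues: N=0 E=0 S=0 W=2
Step 4 [EW]: N:wait,E:empty,S:wait,W:car3-GO | queues: N=0 E=0 S=0 W=1

N: empty
E: empty
S: empty
W: 4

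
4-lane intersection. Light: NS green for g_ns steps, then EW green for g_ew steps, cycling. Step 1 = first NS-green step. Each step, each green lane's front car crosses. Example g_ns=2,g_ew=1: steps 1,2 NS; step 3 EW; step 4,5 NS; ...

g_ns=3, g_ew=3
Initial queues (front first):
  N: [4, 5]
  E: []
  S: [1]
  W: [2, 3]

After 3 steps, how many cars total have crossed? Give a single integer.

Answer: 3

Derivation:
Step 1 [NS]: N:car4-GO,E:wait,S:car1-GO,W:wait | queues: N=1 E=0 S=0 W=2
Step 2 [NS]: N:car5-GO,E:wait,S:empty,W:wait | queues: N=0 E=0 S=0 W=2
Step 3 [NS]: N:empty,E:wait,S:empty,W:wait | queues: N=0 E=0 S=0 W=2
Cars crossed by step 3: 3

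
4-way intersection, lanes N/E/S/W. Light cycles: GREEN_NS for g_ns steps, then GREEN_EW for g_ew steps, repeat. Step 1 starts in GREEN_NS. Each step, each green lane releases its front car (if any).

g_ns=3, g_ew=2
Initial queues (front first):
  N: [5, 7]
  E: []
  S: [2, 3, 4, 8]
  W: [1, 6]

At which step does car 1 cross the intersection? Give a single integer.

Step 1 [NS]: N:car5-GO,E:wait,S:car2-GO,W:wait | queues: N=1 E=0 S=3 W=2
Step 2 [NS]: N:car7-GO,E:wait,S:car3-GO,W:wait | queues: N=0 E=0 S=2 W=2
Step 3 [NS]: N:empty,E:wait,S:car4-GO,W:wait | queues: N=0 E=0 S=1 W=2
Step 4 [EW]: N:wait,E:empty,S:wait,W:car1-GO | queues: N=0 E=0 S=1 W=1
Step 5 [EW]: N:wait,E:empty,S:wait,W:car6-GO | queues: N=0 E=0 S=1 W=0
Step 6 [NS]: N:empty,E:wait,S:car8-GO,W:wait | queues: N=0 E=0 S=0 W=0
Car 1 crosses at step 4

4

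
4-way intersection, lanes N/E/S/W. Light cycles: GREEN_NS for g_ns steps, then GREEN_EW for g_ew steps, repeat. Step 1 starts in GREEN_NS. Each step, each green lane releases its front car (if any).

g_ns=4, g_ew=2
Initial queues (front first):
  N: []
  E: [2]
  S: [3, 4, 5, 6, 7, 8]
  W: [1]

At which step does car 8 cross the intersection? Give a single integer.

Step 1 [NS]: N:empty,E:wait,S:car3-GO,W:wait | queues: N=0 E=1 S=5 W=1
Step 2 [NS]: N:empty,E:wait,S:car4-GO,W:wait | queues: N=0 E=1 S=4 W=1
Step 3 [NS]: N:empty,E:wait,S:car5-GO,W:wait | queues: N=0 E=1 S=3 W=1
Step 4 [NS]: N:empty,E:wait,S:car6-GO,W:wait | queues: N=0 E=1 S=2 W=1
Step 5 [EW]: N:wait,E:car2-GO,S:wait,W:car1-GO | queues: N=0 E=0 S=2 W=0
Step 6 [EW]: N:wait,E:empty,S:wait,W:empty | queues: N=0 E=0 S=2 W=0
Step 7 [NS]: N:empty,E:wait,S:car7-GO,W:wait | queues: N=0 E=0 S=1 W=0
Step 8 [NS]: N:empty,E:wait,S:car8-GO,W:wait | queues: N=0 E=0 S=0 W=0
Car 8 crosses at step 8

8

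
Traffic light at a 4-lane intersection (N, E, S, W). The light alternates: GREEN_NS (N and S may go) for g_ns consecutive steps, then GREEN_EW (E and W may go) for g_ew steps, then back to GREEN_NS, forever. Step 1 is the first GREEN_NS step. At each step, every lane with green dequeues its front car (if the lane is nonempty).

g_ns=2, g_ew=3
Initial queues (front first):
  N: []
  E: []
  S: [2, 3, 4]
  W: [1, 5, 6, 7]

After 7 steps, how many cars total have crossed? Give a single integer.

Step 1 [NS]: N:empty,E:wait,S:car2-GO,W:wait | queues: N=0 E=0 S=2 W=4
Step 2 [NS]: N:empty,E:wait,S:car3-GO,W:wait | queues: N=0 E=0 S=1 W=4
Step 3 [EW]: N:wait,E:empty,S:wait,W:car1-GO | queues: N=0 E=0 S=1 W=3
Step 4 [EW]: N:wait,E:empty,S:wait,W:car5-GO | queues: N=0 E=0 S=1 W=2
Step 5 [EW]: N:wait,E:empty,S:wait,W:car6-GO | queues: N=0 E=0 S=1 W=1
Step 6 [NS]: N:empty,E:wait,S:car4-GO,W:wait | queues: N=0 E=0 S=0 W=1
Step 7 [NS]: N:empty,E:wait,S:empty,W:wait | queues: N=0 E=0 S=0 W=1
Cars crossed by step 7: 6

Answer: 6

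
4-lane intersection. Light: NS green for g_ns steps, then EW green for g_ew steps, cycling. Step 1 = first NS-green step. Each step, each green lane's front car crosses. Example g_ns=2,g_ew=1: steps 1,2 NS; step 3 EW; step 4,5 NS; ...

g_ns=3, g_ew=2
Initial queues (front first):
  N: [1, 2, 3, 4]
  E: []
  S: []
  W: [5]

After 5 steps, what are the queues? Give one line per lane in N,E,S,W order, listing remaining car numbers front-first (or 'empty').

Step 1 [NS]: N:car1-GO,E:wait,S:empty,W:wait | queues: N=3 E=0 S=0 W=1
Step 2 [NS]: N:car2-GO,E:wait,S:empty,W:wait | queues: N=2 E=0 S=0 W=1
Step 3 [NS]: N:car3-GO,E:wait,S:empty,W:wait | queues: N=1 E=0 S=0 W=1
Step 4 [EW]: N:wait,E:empty,S:wait,W:car5-GO | queues: N=1 E=0 S=0 W=0
Step 5 [EW]: N:wait,E:empty,S:wait,W:empty | queues: N=1 E=0 S=0 W=0

N: 4
E: empty
S: empty
W: empty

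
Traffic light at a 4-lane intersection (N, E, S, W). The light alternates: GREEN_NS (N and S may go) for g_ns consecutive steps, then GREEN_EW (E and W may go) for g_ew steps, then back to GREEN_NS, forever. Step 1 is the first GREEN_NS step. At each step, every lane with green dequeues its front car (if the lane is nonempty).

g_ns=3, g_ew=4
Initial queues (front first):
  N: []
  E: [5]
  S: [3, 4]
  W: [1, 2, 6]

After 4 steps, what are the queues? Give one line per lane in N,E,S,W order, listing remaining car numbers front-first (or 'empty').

Step 1 [NS]: N:empty,E:wait,S:car3-GO,W:wait | queues: N=0 E=1 S=1 W=3
Step 2 [NS]: N:empty,E:wait,S:car4-GO,W:wait | queues: N=0 E=1 S=0 W=3
Step 3 [NS]: N:empty,E:wait,S:empty,W:wait | queues: N=0 E=1 S=0 W=3
Step 4 [EW]: N:wait,E:car5-GO,S:wait,W:car1-GO | queues: N=0 E=0 S=0 W=2

N: empty
E: empty
S: empty
W: 2 6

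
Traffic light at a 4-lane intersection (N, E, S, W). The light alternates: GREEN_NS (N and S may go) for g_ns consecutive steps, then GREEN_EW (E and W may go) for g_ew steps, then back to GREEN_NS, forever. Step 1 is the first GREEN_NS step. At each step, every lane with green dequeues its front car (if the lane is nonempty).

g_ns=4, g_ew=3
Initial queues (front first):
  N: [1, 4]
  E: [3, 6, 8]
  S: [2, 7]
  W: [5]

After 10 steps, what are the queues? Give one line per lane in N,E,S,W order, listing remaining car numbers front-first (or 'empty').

Step 1 [NS]: N:car1-GO,E:wait,S:car2-GO,W:wait | queues: N=1 E=3 S=1 W=1
Step 2 [NS]: N:car4-GO,E:wait,S:car7-GO,W:wait | queues: N=0 E=3 S=0 W=1
Step 3 [NS]: N:empty,E:wait,S:empty,W:wait | queues: N=0 E=3 S=0 W=1
Step 4 [NS]: N:empty,E:wait,S:empty,W:wait | queues: N=0 E=3 S=0 W=1
Step 5 [EW]: N:wait,E:car3-GO,S:wait,W:car5-GO | queues: N=0 E=2 S=0 W=0
Step 6 [EW]: N:wait,E:car6-GO,S:wait,W:empty | queues: N=0 E=1 S=0 W=0
Step 7 [EW]: N:wait,E:car8-GO,S:wait,W:empty | queues: N=0 E=0 S=0 W=0

N: empty
E: empty
S: empty
W: empty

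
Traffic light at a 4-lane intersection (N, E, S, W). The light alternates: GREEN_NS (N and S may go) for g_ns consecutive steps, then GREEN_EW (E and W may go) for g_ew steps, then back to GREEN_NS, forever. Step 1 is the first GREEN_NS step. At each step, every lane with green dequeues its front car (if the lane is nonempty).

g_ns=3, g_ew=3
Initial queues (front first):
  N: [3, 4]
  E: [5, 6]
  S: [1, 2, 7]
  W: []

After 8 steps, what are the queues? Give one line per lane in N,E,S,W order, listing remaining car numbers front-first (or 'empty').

Step 1 [NS]: N:car3-GO,E:wait,S:car1-GO,W:wait | queues: N=1 E=2 S=2 W=0
Step 2 [NS]: N:car4-GO,E:wait,S:car2-GO,W:wait | queues: N=0 E=2 S=1 W=0
Step 3 [NS]: N:empty,E:wait,S:car7-GO,W:wait | queues: N=0 E=2 S=0 W=0
Step 4 [EW]: N:wait,E:car5-GO,S:wait,W:empty | queues: N=0 E=1 S=0 W=0
Step 5 [EW]: N:wait,E:car6-GO,S:wait,W:empty | queues: N=0 E=0 S=0 W=0

N: empty
E: empty
S: empty
W: empty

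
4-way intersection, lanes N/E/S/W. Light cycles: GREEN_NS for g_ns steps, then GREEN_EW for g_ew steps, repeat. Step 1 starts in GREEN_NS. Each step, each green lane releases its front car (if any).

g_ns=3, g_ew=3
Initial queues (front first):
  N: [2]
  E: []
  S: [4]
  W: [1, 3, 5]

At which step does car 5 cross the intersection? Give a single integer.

Step 1 [NS]: N:car2-GO,E:wait,S:car4-GO,W:wait | queues: N=0 E=0 S=0 W=3
Step 2 [NS]: N:empty,E:wait,S:empty,W:wait | queues: N=0 E=0 S=0 W=3
Step 3 [NS]: N:empty,E:wait,S:empty,W:wait | queues: N=0 E=0 S=0 W=3
Step 4 [EW]: N:wait,E:empty,S:wait,W:car1-GO | queues: N=0 E=0 S=0 W=2
Step 5 [EW]: N:wait,E:empty,S:wait,W:car3-GO | queues: N=0 E=0 S=0 W=1
Step 6 [EW]: N:wait,E:empty,S:wait,W:car5-GO | queues: N=0 E=0 S=0 W=0
Car 5 crosses at step 6

6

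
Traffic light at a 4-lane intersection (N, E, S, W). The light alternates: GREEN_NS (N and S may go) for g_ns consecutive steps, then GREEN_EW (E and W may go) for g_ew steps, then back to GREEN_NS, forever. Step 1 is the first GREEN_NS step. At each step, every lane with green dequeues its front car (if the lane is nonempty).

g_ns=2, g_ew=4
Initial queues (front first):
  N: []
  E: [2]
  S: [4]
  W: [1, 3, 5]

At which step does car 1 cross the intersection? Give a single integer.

Step 1 [NS]: N:empty,E:wait,S:car4-GO,W:wait | queues: N=0 E=1 S=0 W=3
Step 2 [NS]: N:empty,E:wait,S:empty,W:wait | queues: N=0 E=1 S=0 W=3
Step 3 [EW]: N:wait,E:car2-GO,S:wait,W:car1-GO | queues: N=0 E=0 S=0 W=2
Step 4 [EW]: N:wait,E:empty,S:wait,W:car3-GO | queues: N=0 E=0 S=0 W=1
Step 5 [EW]: N:wait,E:empty,S:wait,W:car5-GO | queues: N=0 E=0 S=0 W=0
Car 1 crosses at step 3

3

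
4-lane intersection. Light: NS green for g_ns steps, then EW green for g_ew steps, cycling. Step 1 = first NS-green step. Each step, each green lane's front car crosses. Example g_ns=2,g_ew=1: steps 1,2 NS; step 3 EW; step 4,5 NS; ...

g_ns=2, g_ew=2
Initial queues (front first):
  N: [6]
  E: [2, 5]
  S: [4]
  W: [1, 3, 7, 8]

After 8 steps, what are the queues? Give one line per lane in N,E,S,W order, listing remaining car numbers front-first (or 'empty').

Step 1 [NS]: N:car6-GO,E:wait,S:car4-GO,W:wait | queues: N=0 E=2 S=0 W=4
Step 2 [NS]: N:empty,E:wait,S:empty,W:wait | queues: N=0 E=2 S=0 W=4
Step 3 [EW]: N:wait,E:car2-GO,S:wait,W:car1-GO | queues: N=0 E=1 S=0 W=3
Step 4 [EW]: N:wait,E:car5-GO,S:wait,W:car3-GO | queues: N=0 E=0 S=0 W=2
Step 5 [NS]: N:empty,E:wait,S:empty,W:wait | queues: N=0 E=0 S=0 W=2
Step 6 [NS]: N:empty,E:wait,S:empty,W:wait | queues: N=0 E=0 S=0 W=2
Step 7 [EW]: N:wait,E:empty,S:wait,W:car7-GO | queues: N=0 E=0 S=0 W=1
Step 8 [EW]: N:wait,E:empty,S:wait,W:car8-GO | queues: N=0 E=0 S=0 W=0

N: empty
E: empty
S: empty
W: empty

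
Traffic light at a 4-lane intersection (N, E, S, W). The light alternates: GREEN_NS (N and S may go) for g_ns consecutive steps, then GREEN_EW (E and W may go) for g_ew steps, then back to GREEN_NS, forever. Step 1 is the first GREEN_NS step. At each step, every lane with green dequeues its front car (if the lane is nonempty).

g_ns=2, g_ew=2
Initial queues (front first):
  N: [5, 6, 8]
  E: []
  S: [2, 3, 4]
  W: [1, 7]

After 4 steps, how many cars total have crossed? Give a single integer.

Step 1 [NS]: N:car5-GO,E:wait,S:car2-GO,W:wait | queues: N=2 E=0 S=2 W=2
Step 2 [NS]: N:car6-GO,E:wait,S:car3-GO,W:wait | queues: N=1 E=0 S=1 W=2
Step 3 [EW]: N:wait,E:empty,S:wait,W:car1-GO | queues: N=1 E=0 S=1 W=1
Step 4 [EW]: N:wait,E:empty,S:wait,W:car7-GO | queues: N=1 E=0 S=1 W=0
Cars crossed by step 4: 6

Answer: 6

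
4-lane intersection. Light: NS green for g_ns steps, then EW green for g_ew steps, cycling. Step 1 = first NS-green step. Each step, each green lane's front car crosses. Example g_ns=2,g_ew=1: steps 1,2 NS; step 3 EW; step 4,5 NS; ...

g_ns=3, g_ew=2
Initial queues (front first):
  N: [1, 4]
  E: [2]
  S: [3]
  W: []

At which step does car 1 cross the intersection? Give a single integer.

Step 1 [NS]: N:car1-GO,E:wait,S:car3-GO,W:wait | queues: N=1 E=1 S=0 W=0
Step 2 [NS]: N:car4-GO,E:wait,S:empty,W:wait | queues: N=0 E=1 S=0 W=0
Step 3 [NS]: N:empty,E:wait,S:empty,W:wait | queues: N=0 E=1 S=0 W=0
Step 4 [EW]: N:wait,E:car2-GO,S:wait,W:empty | queues: N=0 E=0 S=0 W=0
Car 1 crosses at step 1

1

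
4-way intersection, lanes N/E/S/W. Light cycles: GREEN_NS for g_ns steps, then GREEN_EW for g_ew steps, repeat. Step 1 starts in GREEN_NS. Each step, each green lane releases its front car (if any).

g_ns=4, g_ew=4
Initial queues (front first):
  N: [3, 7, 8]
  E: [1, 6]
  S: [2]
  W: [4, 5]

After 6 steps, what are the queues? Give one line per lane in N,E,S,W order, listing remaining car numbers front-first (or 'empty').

Step 1 [NS]: N:car3-GO,E:wait,S:car2-GO,W:wait | queues: N=2 E=2 S=0 W=2
Step 2 [NS]: N:car7-GO,E:wait,S:empty,W:wait | queues: N=1 E=2 S=0 W=2
Step 3 [NS]: N:car8-GO,E:wait,S:empty,W:wait | queues: N=0 E=2 S=0 W=2
Step 4 [NS]: N:empty,E:wait,S:empty,W:wait | queues: N=0 E=2 S=0 W=2
Step 5 [EW]: N:wait,E:car1-GO,S:wait,W:car4-GO | queues: N=0 E=1 S=0 W=1
Step 6 [EW]: N:wait,E:car6-GO,S:wait,W:car5-GO | queues: N=0 E=0 S=0 W=0

N: empty
E: empty
S: empty
W: empty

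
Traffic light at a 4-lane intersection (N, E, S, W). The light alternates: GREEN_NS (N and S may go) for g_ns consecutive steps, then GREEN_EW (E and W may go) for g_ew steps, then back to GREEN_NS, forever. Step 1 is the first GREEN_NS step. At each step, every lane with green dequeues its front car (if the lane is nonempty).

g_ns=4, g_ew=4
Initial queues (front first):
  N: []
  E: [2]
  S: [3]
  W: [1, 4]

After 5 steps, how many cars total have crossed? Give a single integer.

Answer: 3

Derivation:
Step 1 [NS]: N:empty,E:wait,S:car3-GO,W:wait | queues: N=0 E=1 S=0 W=2
Step 2 [NS]: N:empty,E:wait,S:empty,W:wait | queues: N=0 E=1 S=0 W=2
Step 3 [NS]: N:empty,E:wait,S:empty,W:wait | queues: N=0 E=1 S=0 W=2
Step 4 [NS]: N:empty,E:wait,S:empty,W:wait | queues: N=0 E=1 S=0 W=2
Step 5 [EW]: N:wait,E:car2-GO,S:wait,W:car1-GO | queues: N=0 E=0 S=0 W=1
Cars crossed by step 5: 3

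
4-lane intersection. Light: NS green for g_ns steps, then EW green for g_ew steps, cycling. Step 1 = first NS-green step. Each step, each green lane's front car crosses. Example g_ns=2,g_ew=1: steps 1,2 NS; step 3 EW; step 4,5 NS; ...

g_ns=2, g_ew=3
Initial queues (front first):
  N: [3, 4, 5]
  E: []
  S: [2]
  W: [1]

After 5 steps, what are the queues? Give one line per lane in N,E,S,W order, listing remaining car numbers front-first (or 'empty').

Step 1 [NS]: N:car3-GO,E:wait,S:car2-GO,W:wait | queues: N=2 E=0 S=0 W=1
Step 2 [NS]: N:car4-GO,E:wait,S:empty,W:wait | queues: N=1 E=0 S=0 W=1
Step 3 [EW]: N:wait,E:empty,S:wait,W:car1-GO | queues: N=1 E=0 S=0 W=0
Step 4 [EW]: N:wait,E:empty,S:wait,W:empty | queues: N=1 E=0 S=0 W=0
Step 5 [EW]: N:wait,E:empty,S:wait,W:empty | queues: N=1 E=0 S=0 W=0

N: 5
E: empty
S: empty
W: empty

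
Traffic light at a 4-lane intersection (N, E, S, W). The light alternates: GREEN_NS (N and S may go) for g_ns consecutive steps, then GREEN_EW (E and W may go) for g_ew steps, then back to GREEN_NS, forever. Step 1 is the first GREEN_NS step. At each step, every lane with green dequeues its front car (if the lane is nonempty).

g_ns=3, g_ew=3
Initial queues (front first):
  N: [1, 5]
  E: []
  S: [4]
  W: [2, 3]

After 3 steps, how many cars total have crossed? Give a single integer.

Step 1 [NS]: N:car1-GO,E:wait,S:car4-GO,W:wait | queues: N=1 E=0 S=0 W=2
Step 2 [NS]: N:car5-GO,E:wait,S:empty,W:wait | queues: N=0 E=0 S=0 W=2
Step 3 [NS]: N:empty,E:wait,S:empty,W:wait | queues: N=0 E=0 S=0 W=2
Cars crossed by step 3: 3

Answer: 3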